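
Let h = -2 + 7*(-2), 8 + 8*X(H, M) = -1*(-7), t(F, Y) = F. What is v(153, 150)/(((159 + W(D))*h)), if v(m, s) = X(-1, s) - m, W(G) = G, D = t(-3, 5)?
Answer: 1225/19968 ≈ 0.061348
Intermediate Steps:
X(H, M) = -⅛ (X(H, M) = -1 + (-1*(-7))/8 = -1 + (⅛)*7 = -1 + 7/8 = -⅛)
D = -3
v(m, s) = -⅛ - m
h = -16 (h = -2 - 14 = -16)
v(153, 150)/(((159 + W(D))*h)) = (-⅛ - 1*153)/(((159 - 3)*(-16))) = (-⅛ - 153)/((156*(-16))) = -1225/8/(-2496) = -1225/8*(-1/2496) = 1225/19968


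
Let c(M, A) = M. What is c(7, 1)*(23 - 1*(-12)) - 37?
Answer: 208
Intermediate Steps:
c(7, 1)*(23 - 1*(-12)) - 37 = 7*(23 - 1*(-12)) - 37 = 7*(23 + 12) - 37 = 7*35 - 37 = 245 - 37 = 208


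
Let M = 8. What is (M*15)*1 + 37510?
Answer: 37630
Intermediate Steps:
(M*15)*1 + 37510 = (8*15)*1 + 37510 = 120*1 + 37510 = 120 + 37510 = 37630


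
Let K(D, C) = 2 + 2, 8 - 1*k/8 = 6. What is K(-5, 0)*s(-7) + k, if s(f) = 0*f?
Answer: 16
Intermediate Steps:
k = 16 (k = 64 - 8*6 = 64 - 48 = 16)
K(D, C) = 4
s(f) = 0
K(-5, 0)*s(-7) + k = 4*0 + 16 = 0 + 16 = 16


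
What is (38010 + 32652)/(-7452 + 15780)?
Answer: 11777/1388 ≈ 8.4849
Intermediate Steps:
(38010 + 32652)/(-7452 + 15780) = 70662/8328 = 70662*(1/8328) = 11777/1388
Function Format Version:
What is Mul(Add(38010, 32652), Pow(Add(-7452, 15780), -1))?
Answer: Rational(11777, 1388) ≈ 8.4849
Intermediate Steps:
Mul(Add(38010, 32652), Pow(Add(-7452, 15780), -1)) = Mul(70662, Pow(8328, -1)) = Mul(70662, Rational(1, 8328)) = Rational(11777, 1388)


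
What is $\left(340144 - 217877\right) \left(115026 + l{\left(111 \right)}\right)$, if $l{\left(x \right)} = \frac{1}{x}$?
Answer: $\frac{1561091239829}{111} \approx 1.4064 \cdot 10^{10}$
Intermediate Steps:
$\left(340144 - 217877\right) \left(115026 + l{\left(111 \right)}\right) = \left(340144 - 217877\right) \left(115026 + \frac{1}{111}\right) = 122267 \left(115026 + \frac{1}{111}\right) = 122267 \cdot \frac{12767887}{111} = \frac{1561091239829}{111}$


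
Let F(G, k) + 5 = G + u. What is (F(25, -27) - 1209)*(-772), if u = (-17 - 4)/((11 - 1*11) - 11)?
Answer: 10080776/11 ≈ 9.1643e+5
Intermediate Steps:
u = 21/11 (u = -21/((11 - 11) - 11) = -21/(0 - 11) = -21/(-11) = -21*(-1/11) = 21/11 ≈ 1.9091)
F(G, k) = -34/11 + G (F(G, k) = -5 + (G + 21/11) = -5 + (21/11 + G) = -34/11 + G)
(F(25, -27) - 1209)*(-772) = ((-34/11 + 25) - 1209)*(-772) = (241/11 - 1209)*(-772) = -13058/11*(-772) = 10080776/11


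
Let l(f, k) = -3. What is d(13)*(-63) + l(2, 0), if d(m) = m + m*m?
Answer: -11469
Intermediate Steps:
d(m) = m + m²
d(13)*(-63) + l(2, 0) = (13*(1 + 13))*(-63) - 3 = (13*14)*(-63) - 3 = 182*(-63) - 3 = -11466 - 3 = -11469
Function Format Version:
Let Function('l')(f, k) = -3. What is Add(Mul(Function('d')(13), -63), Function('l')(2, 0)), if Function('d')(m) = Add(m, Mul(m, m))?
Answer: -11469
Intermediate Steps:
Function('d')(m) = Add(m, Pow(m, 2))
Add(Mul(Function('d')(13), -63), Function('l')(2, 0)) = Add(Mul(Mul(13, Add(1, 13)), -63), -3) = Add(Mul(Mul(13, 14), -63), -3) = Add(Mul(182, -63), -3) = Add(-11466, -3) = -11469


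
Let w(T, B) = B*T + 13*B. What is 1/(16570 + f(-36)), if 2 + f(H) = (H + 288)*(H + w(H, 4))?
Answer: -1/15688 ≈ -6.3743e-5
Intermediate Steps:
w(T, B) = 13*B + B*T
f(H) = -2 + (52 + 5*H)*(288 + H) (f(H) = -2 + (H + 288)*(H + 4*(13 + H)) = -2 + (288 + H)*(H + (52 + 4*H)) = -2 + (288 + H)*(52 + 5*H) = -2 + (52 + 5*H)*(288 + H))
1/(16570 + f(-36)) = 1/(16570 + (14974 + 5*(-36)**2 + 1492*(-36))) = 1/(16570 + (14974 + 5*1296 - 53712)) = 1/(16570 + (14974 + 6480 - 53712)) = 1/(16570 - 32258) = 1/(-15688) = -1/15688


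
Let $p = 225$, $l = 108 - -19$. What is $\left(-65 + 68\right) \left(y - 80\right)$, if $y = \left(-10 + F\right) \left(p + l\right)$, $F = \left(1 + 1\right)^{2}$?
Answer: $-6576$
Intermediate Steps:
$l = 127$ ($l = 108 + 19 = 127$)
$F = 4$ ($F = 2^{2} = 4$)
$y = -2112$ ($y = \left(-10 + 4\right) \left(225 + 127\right) = \left(-6\right) 352 = -2112$)
$\left(-65 + 68\right) \left(y - 80\right) = \left(-65 + 68\right) \left(-2112 - 80\right) = 3 \left(-2192\right) = -6576$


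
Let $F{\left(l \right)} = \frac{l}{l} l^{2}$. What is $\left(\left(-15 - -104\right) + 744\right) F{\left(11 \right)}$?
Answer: $100793$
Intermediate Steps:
$F{\left(l \right)} = l^{2}$ ($F{\left(l \right)} = 1 l^{2} = l^{2}$)
$\left(\left(-15 - -104\right) + 744\right) F{\left(11 \right)} = \left(\left(-15 - -104\right) + 744\right) 11^{2} = \left(\left(-15 + 104\right) + 744\right) 121 = \left(89 + 744\right) 121 = 833 \cdot 121 = 100793$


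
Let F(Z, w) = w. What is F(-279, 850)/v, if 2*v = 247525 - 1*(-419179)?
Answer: 425/166676 ≈ 0.0025499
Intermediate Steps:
v = 333352 (v = (247525 - 1*(-419179))/2 = (247525 + 419179)/2 = (½)*666704 = 333352)
F(-279, 850)/v = 850/333352 = 850*(1/333352) = 425/166676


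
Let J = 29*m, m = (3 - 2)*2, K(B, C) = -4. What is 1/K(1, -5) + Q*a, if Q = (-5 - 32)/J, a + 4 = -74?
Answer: 5743/116 ≈ 49.509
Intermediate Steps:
m = 2 (m = 1*2 = 2)
J = 58 (J = 29*2 = 58)
a = -78 (a = -4 - 74 = -78)
Q = -37/58 (Q = (-5 - 32)/58 = -37*1/58 = -37/58 ≈ -0.63793)
1/K(1, -5) + Q*a = 1/(-4) - 37/58*(-78) = -¼ + 1443/29 = 5743/116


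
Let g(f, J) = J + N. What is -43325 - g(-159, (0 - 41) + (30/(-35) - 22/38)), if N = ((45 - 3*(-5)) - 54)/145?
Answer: -834705043/19285 ≈ -43283.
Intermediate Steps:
N = 6/145 (N = ((45 + 15) - 54)*(1/145) = (60 - 54)*(1/145) = 6*(1/145) = 6/145 ≈ 0.041379)
g(f, J) = 6/145 + J (g(f, J) = J + 6/145 = 6/145 + J)
-43325 - g(-159, (0 - 41) + (30/(-35) - 22/38)) = -43325 - (6/145 + ((0 - 41) + (30/(-35) - 22/38))) = -43325 - (6/145 + (-41 + (30*(-1/35) - 22*1/38))) = -43325 - (6/145 + (-41 + (-6/7 - 11/19))) = -43325 - (6/145 + (-41 - 191/133)) = -43325 - (6/145 - 5644/133) = -43325 - 1*(-817582/19285) = -43325 + 817582/19285 = -834705043/19285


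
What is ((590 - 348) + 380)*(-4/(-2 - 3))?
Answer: 2488/5 ≈ 497.60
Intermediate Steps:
((590 - 348) + 380)*(-4/(-2 - 3)) = (242 + 380)*(-4/(-5)) = 622*(-4*(-1/5)) = 622*(4/5) = 2488/5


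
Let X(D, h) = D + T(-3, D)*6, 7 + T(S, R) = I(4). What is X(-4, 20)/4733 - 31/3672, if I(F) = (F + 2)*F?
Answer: 213133/17379576 ≈ 0.012263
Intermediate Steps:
I(F) = F*(2 + F) (I(F) = (2 + F)*F = F*(2 + F))
T(S, R) = 17 (T(S, R) = -7 + 4*(2 + 4) = -7 + 4*6 = -7 + 24 = 17)
X(D, h) = 102 + D (X(D, h) = D + 17*6 = D + 102 = 102 + D)
X(-4, 20)/4733 - 31/3672 = (102 - 4)/4733 - 31/3672 = 98*(1/4733) - 31*1/3672 = 98/4733 - 31/3672 = 213133/17379576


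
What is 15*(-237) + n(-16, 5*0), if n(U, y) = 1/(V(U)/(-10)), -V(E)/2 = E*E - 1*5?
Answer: -892300/251 ≈ -3555.0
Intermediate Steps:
V(E) = 10 - 2*E² (V(E) = -2*(E*E - 1*5) = -2*(E² - 5) = -2*(-5 + E²) = 10 - 2*E²)
n(U, y) = 1/(-1 + U²/5) (n(U, y) = 1/((10 - 2*U²)/(-10)) = 1/((10 - 2*U²)*(-⅒)) = 1/(-1 + U²/5))
15*(-237) + n(-16, 5*0) = 15*(-237) + 5/(-5 + (-16)²) = -3555 + 5/(-5 + 256) = -3555 + 5/251 = -892300/251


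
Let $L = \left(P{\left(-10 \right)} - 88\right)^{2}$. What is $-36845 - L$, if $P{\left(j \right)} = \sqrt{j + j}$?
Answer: $-44569 + 352 i \sqrt{5} \approx -44569.0 + 787.1 i$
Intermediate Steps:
$P{\left(j \right)} = \sqrt{2} \sqrt{j}$ ($P{\left(j \right)} = \sqrt{2 j} = \sqrt{2} \sqrt{j}$)
$L = \left(-88 + 2 i \sqrt{5}\right)^{2}$ ($L = \left(\sqrt{2} \sqrt{-10} - 88\right)^{2} = \left(\sqrt{2} i \sqrt{10} - 88\right)^{2} = \left(2 i \sqrt{5} - 88\right)^{2} = \left(-88 + 2 i \sqrt{5}\right)^{2} \approx 7724.0 - 787.1 i$)
$-36845 - L = -36845 - \left(7724 - 352 i \sqrt{5}\right) = -44569 + 352 i \sqrt{5}$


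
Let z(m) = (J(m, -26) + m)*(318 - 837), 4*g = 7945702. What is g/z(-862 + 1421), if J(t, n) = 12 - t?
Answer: -3972851/12456 ≈ -318.95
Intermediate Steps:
g = 3972851/2 (g = (¼)*7945702 = 3972851/2 ≈ 1.9864e+6)
z(m) = -6228 (z(m) = ((12 - m) + m)*(318 - 837) = 12*(-519) = -6228)
g/z(-862 + 1421) = (3972851/2)/(-6228) = (3972851/2)*(-1/6228) = -3972851/12456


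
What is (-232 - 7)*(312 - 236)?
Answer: -18164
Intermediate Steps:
(-232 - 7)*(312 - 236) = -239*76 = -18164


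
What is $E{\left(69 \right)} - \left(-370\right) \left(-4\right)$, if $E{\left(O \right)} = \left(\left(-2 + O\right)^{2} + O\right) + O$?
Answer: $3147$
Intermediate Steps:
$E{\left(O \right)} = \left(-2 + O\right)^{2} + 2 O$ ($E{\left(O \right)} = \left(O + \left(-2 + O\right)^{2}\right) + O = \left(-2 + O\right)^{2} + 2 O$)
$E{\left(69 \right)} - \left(-370\right) \left(-4\right) = \left(\left(-2 + 69\right)^{2} + 2 \cdot 69\right) - \left(-370\right) \left(-4\right) = \left(67^{2} + 138\right) - 1480 = \left(4489 + 138\right) - 1480 = 4627 - 1480 = 3147$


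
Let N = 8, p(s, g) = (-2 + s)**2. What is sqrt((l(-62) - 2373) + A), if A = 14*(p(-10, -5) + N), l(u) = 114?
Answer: I*sqrt(131) ≈ 11.446*I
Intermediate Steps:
A = 2128 (A = 14*((-2 - 10)**2 + 8) = 14*((-12)**2 + 8) = 14*(144 + 8) = 14*152 = 2128)
sqrt((l(-62) - 2373) + A) = sqrt((114 - 2373) + 2128) = sqrt(-2259 + 2128) = sqrt(-131) = I*sqrt(131)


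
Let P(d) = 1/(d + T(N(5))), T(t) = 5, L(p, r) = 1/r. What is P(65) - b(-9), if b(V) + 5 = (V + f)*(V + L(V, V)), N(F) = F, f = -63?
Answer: -45569/70 ≈ -650.99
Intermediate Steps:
P(d) = 1/(5 + d) (P(d) = 1/(d + 5) = 1/(5 + d))
b(V) = -5 + (-63 + V)*(V + 1/V) (b(V) = -5 + (V - 63)*(V + 1/V) = -5 + (-63 + V)*(V + 1/V))
P(65) - b(-9) = 1/(5 + 65) - (-4 + (-9)² - 63*(-9) - 63/(-9)) = 1/70 - (-4 + 81 + 567 - 63*(-⅑)) = 1/70 - (-4 + 81 + 567 + 7) = 1/70 - 1*651 = 1/70 - 651 = -45569/70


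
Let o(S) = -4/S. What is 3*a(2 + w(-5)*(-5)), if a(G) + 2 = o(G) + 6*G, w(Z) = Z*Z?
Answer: -91016/41 ≈ -2219.9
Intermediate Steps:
w(Z) = Z²
a(G) = -2 - 4/G + 6*G (a(G) = -2 + (-4/G + 6*G) = -2 - 4/G + 6*G)
3*a(2 + w(-5)*(-5)) = 3*(-2 - 4/(2 + (-5)²*(-5)) + 6*(2 + (-5)²*(-5))) = 3*(-2 - 4/(2 + 25*(-5)) + 6*(2 + 25*(-5))) = 3*(-2 - 4/(2 - 125) + 6*(2 - 125)) = 3*(-2 - 4/(-123) + 6*(-123)) = 3*(-2 - 4*(-1/123) - 738) = 3*(-2 + 4/123 - 738) = 3*(-91016/123) = -91016/41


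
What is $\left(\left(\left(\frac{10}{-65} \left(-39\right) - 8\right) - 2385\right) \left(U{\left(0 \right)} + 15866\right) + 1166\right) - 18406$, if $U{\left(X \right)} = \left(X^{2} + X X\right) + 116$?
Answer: $-38166274$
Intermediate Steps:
$U{\left(X \right)} = 116 + 2 X^{2}$ ($U{\left(X \right)} = \left(X^{2} + X^{2}\right) + 116 = 2 X^{2} + 116 = 116 + 2 X^{2}$)
$\left(\left(\left(\frac{10}{-65} \left(-39\right) - 8\right) - 2385\right) \left(U{\left(0 \right)} + 15866\right) + 1166\right) - 18406 = \left(\left(\left(\frac{10}{-65} \left(-39\right) - 8\right) - 2385\right) \left(\left(116 + 2 \cdot 0^{2}\right) + 15866\right) + 1166\right) - 18406 = \left(\left(\left(10 \left(- \frac{1}{65}\right) \left(-39\right) - 8\right) - 2385\right) \left(\left(116 + 2 \cdot 0\right) + 15866\right) + 1166\right) - 18406 = \left(\left(\left(\left(- \frac{2}{13}\right) \left(-39\right) - 8\right) - 2385\right) \left(\left(116 + 0\right) + 15866\right) + 1166\right) - 18406 = \left(\left(\left(6 - 8\right) - 2385\right) \left(116 + 15866\right) + 1166\right) - 18406 = \left(\left(-2 - 2385\right) 15982 + 1166\right) - 18406 = \left(\left(-2387\right) 15982 + 1166\right) - 18406 = \left(-38149034 + 1166\right) - 18406 = -38147868 - 18406 = -38166274$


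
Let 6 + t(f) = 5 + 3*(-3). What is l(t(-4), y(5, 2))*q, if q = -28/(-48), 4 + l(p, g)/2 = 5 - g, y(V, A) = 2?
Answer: -7/6 ≈ -1.1667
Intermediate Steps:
t(f) = -10 (t(f) = -6 + (5 + 3*(-3)) = -6 + (5 - 9) = -6 - 4 = -10)
l(p, g) = 2 - 2*g (l(p, g) = -8 + 2*(5 - g) = -8 + (10 - 2*g) = 2 - 2*g)
q = 7/12 (q = -28*(-1/48) = 7/12 ≈ 0.58333)
l(t(-4), y(5, 2))*q = (2 - 2*2)*(7/12) = (2 - 4)*(7/12) = -2*7/12 = -7/6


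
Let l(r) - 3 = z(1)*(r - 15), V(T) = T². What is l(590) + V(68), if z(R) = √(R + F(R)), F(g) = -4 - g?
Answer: 4627 + 1150*I ≈ 4627.0 + 1150.0*I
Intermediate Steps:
z(R) = 2*I (z(R) = √(R + (-4 - R)) = √(-4) = 2*I)
l(r) = 3 + 2*I*(-15 + r) (l(r) = 3 + (2*I)*(r - 15) = 3 + (2*I)*(-15 + r) = 3 + 2*I*(-15 + r))
l(590) + V(68) = (3 - 30*I + 2*I*590) + 68² = (3 - 30*I + 1180*I) + 4624 = (3 + 1150*I) + 4624 = 4627 + 1150*I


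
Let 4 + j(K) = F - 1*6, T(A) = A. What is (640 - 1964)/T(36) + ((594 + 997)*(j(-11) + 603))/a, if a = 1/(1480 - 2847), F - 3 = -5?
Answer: -11568277474/9 ≈ -1.2854e+9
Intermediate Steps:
F = -2 (F = 3 - 5 = -2)
j(K) = -12 (j(K) = -4 + (-2 - 1*6) = -4 + (-2 - 6) = -4 - 8 = -12)
a = -1/1367 (a = 1/(-1367) = -1/1367 ≈ -0.00073153)
(640 - 1964)/T(36) + ((594 + 997)*(j(-11) + 603))/a = (640 - 1964)/36 + ((594 + 997)*(-12 + 603))/(-1/1367) = -1324*1/36 + (1591*591)*(-1367) = -331/9 + 940281*(-1367) = -331/9 - 1285364127 = -11568277474/9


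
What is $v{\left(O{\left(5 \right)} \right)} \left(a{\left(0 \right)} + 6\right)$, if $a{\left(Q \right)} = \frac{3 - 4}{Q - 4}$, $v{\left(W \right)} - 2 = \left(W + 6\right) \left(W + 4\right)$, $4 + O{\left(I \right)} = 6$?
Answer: $\frac{625}{2} \approx 312.5$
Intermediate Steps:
$O{\left(I \right)} = 2$ ($O{\left(I \right)} = -4 + 6 = 2$)
$v{\left(W \right)} = 2 + \left(4 + W\right) \left(6 + W\right)$ ($v{\left(W \right)} = 2 + \left(W + 6\right) \left(W + 4\right) = 2 + \left(6 + W\right) \left(4 + W\right) = 2 + \left(4 + W\right) \left(6 + W\right)$)
$a{\left(Q \right)} = - \frac{1}{-4 + Q}$
$v{\left(O{\left(5 \right)} \right)} \left(a{\left(0 \right)} + 6\right) = \left(26 + 2^{2} + 10 \cdot 2\right) \left(- \frac{1}{-4 + 0} + 6\right) = \left(26 + 4 + 20\right) \left(- \frac{1}{-4} + 6\right) = 50 \left(\left(-1\right) \left(- \frac{1}{4}\right) + 6\right) = 50 \left(\frac{1}{4} + 6\right) = 50 \cdot \frac{25}{4} = \frac{625}{2}$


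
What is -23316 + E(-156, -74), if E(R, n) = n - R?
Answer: -23234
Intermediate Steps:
-23316 + E(-156, -74) = -23316 + (-74 - 1*(-156)) = -23316 + (-74 + 156) = -23316 + 82 = -23234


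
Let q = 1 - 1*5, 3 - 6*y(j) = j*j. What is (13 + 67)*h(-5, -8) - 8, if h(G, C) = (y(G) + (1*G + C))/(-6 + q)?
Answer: 376/3 ≈ 125.33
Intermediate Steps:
y(j) = 1/2 - j**2/6 (y(j) = 1/2 - j*j/6 = 1/2 - j**2/6)
q = -4 (q = 1 - 5 = -4)
h(G, C) = -1/20 - C/10 - G/10 + G**2/60 (h(G, C) = ((1/2 - G**2/6) + (1*G + C))/(-6 - 4) = ((1/2 - G**2/6) + (G + C))/(-10) = ((1/2 - G**2/6) + (C + G))*(-1/10) = (1/2 + C + G - G**2/6)*(-1/10) = -1/20 - C/10 - G/10 + G**2/60)
(13 + 67)*h(-5, -8) - 8 = (13 + 67)*(-1/20 - 1/10*(-8) - 1/10*(-5) + (1/60)*(-5)**2) - 8 = 80*(-1/20 + 4/5 + 1/2 + (1/60)*25) - 8 = 80*(-1/20 + 4/5 + 1/2 + 5/12) - 8 = 80*(5/3) - 8 = 400/3 - 8 = 376/3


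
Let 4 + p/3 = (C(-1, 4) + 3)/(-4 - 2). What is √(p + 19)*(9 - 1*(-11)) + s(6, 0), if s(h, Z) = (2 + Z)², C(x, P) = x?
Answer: 4 + 20*√6 ≈ 52.990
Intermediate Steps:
p = -13 (p = -12 + 3*((-1 + 3)/(-4 - 2)) = -12 + 3*(2/(-6)) = -12 + 3*(-⅙*2) = -12 + 3*(-⅓) = -12 - 1 = -13)
√(p + 19)*(9 - 1*(-11)) + s(6, 0) = √(-13 + 19)*(9 - 1*(-11)) + (2 + 0)² = √6*(9 + 11) + 2² = √6*20 + 4 = 20*√6 + 4 = 4 + 20*√6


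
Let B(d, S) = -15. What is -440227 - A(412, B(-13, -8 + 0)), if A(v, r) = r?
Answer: -440212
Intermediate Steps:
-440227 - A(412, B(-13, -8 + 0)) = -440227 - 1*(-15) = -440227 + 15 = -440212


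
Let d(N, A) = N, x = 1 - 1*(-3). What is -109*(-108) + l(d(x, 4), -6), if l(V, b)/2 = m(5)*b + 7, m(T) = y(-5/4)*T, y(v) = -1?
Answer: 11846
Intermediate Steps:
x = 4 (x = 1 + 3 = 4)
m(T) = -T
l(V, b) = 14 - 10*b (l(V, b) = 2*((-1*5)*b + 7) = 2*(-5*b + 7) = 2*(7 - 5*b) = 14 - 10*b)
-109*(-108) + l(d(x, 4), -6) = -109*(-108) + (14 - 10*(-6)) = 11772 + (14 + 60) = 11772 + 74 = 11846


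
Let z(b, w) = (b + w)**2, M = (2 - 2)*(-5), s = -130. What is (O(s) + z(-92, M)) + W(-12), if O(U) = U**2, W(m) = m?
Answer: 25352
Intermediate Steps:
M = 0 (M = 0*(-5) = 0)
(O(s) + z(-92, M)) + W(-12) = ((-130)**2 + (-92 + 0)**2) - 12 = (16900 + (-92)**2) - 12 = (16900 + 8464) - 12 = 25364 - 12 = 25352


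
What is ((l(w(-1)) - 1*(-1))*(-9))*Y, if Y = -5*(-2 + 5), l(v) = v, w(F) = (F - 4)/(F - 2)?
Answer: 360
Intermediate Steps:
w(F) = (-4 + F)/(-2 + F)
Y = -15 (Y = -5*3 = -15)
((l(w(-1)) - 1*(-1))*(-9))*Y = (((-4 - 1)/(-2 - 1) - 1*(-1))*(-9))*(-15) = ((-5/(-3) + 1)*(-9))*(-15) = ((-1/3*(-5) + 1)*(-9))*(-15) = ((5/3 + 1)*(-9))*(-15) = ((8/3)*(-9))*(-15) = -24*(-15) = 360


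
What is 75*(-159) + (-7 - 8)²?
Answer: -11700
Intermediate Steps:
75*(-159) + (-7 - 8)² = -11925 + (-15)² = -11925 + 225 = -11700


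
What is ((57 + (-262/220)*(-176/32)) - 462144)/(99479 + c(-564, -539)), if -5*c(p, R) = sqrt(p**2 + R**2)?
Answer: -4596730108555/989604709632 - 9241609*sqrt(608617)/989604709632 ≈ -4.6523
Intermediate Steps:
c(p, R) = -sqrt(R**2 + p**2)/5 (c(p, R) = -sqrt(p**2 + R**2)/5 = -sqrt(R**2 + p**2)/5)
((57 + (-262/220)*(-176/32)) - 462144)/(99479 + c(-564, -539)) = ((57 + (-262/220)*(-176/32)) - 462144)/(99479 - sqrt((-539)**2 + (-564)**2)/5) = ((57 + (-262*1/220)*(-176*1/32)) - 462144)/(99479 - sqrt(290521 + 318096)/5) = ((57 - 131/110*(-11/2)) - 462144)/(99479 - sqrt(608617)/5) = ((57 + 131/20) - 462144)/(99479 - sqrt(608617)/5) = (1271/20 - 462144)/(99479 - sqrt(608617)/5) = -9241609/(20*(99479 - sqrt(608617)/5))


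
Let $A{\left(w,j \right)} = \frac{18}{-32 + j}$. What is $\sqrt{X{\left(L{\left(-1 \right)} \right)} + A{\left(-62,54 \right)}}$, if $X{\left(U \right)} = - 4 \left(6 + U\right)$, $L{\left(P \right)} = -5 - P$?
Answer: $\frac{i \sqrt{869}}{11} \approx 2.6799 i$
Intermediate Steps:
$X{\left(U \right)} = -24 - 4 U$
$\sqrt{X{\left(L{\left(-1 \right)} \right)} + A{\left(-62,54 \right)}} = \sqrt{\left(-24 - 4 \left(-5 - -1\right)\right) + \frac{18}{-32 + 54}} = \sqrt{\left(-24 - 4 \left(-5 + 1\right)\right) + \frac{18}{22}} = \sqrt{\left(-24 - -16\right) + 18 \cdot \frac{1}{22}} = \sqrt{\left(-24 + 16\right) + \frac{9}{11}} = \sqrt{-8 + \frac{9}{11}} = \sqrt{- \frac{79}{11}} = \frac{i \sqrt{869}}{11}$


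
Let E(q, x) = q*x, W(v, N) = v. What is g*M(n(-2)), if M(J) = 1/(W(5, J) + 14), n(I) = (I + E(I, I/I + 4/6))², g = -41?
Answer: -41/19 ≈ -2.1579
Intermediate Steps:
n(I) = 64*I²/9 (n(I) = (I + I*(I/I + 4/6))² = (I + I*(1 + 4*(⅙)))² = (I + I*(1 + ⅔))² = (I + I*(5/3))² = (I + 5*I/3)² = (8*I/3)² = 64*I²/9)
M(J) = 1/19 (M(J) = 1/(5 + 14) = 1/19)
g*M(n(-2)) = -41*1/19 = -41/19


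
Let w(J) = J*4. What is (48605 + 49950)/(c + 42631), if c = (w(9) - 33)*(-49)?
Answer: 98555/42484 ≈ 2.3198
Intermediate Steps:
w(J) = 4*J
c = -147 (c = (4*9 - 33)*(-49) = (36 - 33)*(-49) = 3*(-49) = -147)
(48605 + 49950)/(c + 42631) = (48605 + 49950)/(-147 + 42631) = 98555/42484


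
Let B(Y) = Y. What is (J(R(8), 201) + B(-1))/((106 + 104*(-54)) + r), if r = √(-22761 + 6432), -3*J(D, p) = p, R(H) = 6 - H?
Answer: 374680/30376429 + 68*I*√16329/30376429 ≈ 0.012335 + 0.00028606*I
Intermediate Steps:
J(D, p) = -p/3
r = I*√16329 (r = √(-16329) = I*√16329 ≈ 127.78*I)
(J(R(8), 201) + B(-1))/((106 + 104*(-54)) + r) = (-⅓*201 - 1)/((106 + 104*(-54)) + I*√16329) = (-67 - 1)/((106 - 5616) + I*√16329) = -68/(-5510 + I*√16329)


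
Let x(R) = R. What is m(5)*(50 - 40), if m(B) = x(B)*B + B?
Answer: 300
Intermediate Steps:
m(B) = B + B² (m(B) = B*B + B = B² + B = B + B²)
m(5)*(50 - 40) = (5*(1 + 5))*(50 - 40) = (5*6)*10 = 30*10 = 300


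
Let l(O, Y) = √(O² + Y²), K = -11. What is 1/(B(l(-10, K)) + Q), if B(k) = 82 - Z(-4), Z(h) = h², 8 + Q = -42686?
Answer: -1/42628 ≈ -2.3459e-5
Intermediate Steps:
Q = -42694 (Q = -8 - 42686 = -42694)
B(k) = 66 (B(k) = 82 - 1*(-4)² = 82 - 1*16 = 82 - 16 = 66)
1/(B(l(-10, K)) + Q) = 1/(66 - 42694) = 1/(-42628) = -1/42628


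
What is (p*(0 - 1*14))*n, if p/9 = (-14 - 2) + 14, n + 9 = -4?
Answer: -3276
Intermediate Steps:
n = -13 (n = -9 - 4 = -13)
p = -18 (p = 9*((-14 - 2) + 14) = 9*(-16 + 14) = 9*(-2) = -18)
(p*(0 - 1*14))*n = -18*(0 - 1*14)*(-13) = -18*(0 - 14)*(-13) = -18*(-14)*(-13) = 252*(-13) = -3276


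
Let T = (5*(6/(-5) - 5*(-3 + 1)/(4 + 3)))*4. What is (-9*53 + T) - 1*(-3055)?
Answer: 18078/7 ≈ 2582.6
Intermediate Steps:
T = 32/7 (T = (5*(6*(-1/5) - 5/(7/(-2))))*4 = (5*(-6/5 - 5/(7*(-1/2))))*4 = (5*(-6/5 - 5/(-7/2)))*4 = (5*(-6/5 - 5*(-2/7)))*4 = (5*(-6/5 + 10/7))*4 = (5*(8/35))*4 = (8/7)*4 = 32/7 ≈ 4.5714)
(-9*53 + T) - 1*(-3055) = (-9*53 + 32/7) - 1*(-3055) = (-477 + 32/7) + 3055 = -3307/7 + 3055 = 18078/7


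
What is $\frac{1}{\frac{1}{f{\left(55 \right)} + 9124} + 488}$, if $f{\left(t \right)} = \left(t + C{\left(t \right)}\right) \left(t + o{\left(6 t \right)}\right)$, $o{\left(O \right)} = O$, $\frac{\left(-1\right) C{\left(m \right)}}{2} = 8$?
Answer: $\frac{24139}{11779833} \approx 0.0020492$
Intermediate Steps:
$C{\left(m \right)} = -16$ ($C{\left(m \right)} = \left(-2\right) 8 = -16$)
$f{\left(t \right)} = 7 t \left(-16 + t\right)$ ($f{\left(t \right)} = \left(t - 16\right) \left(t + 6 t\right) = \left(-16 + t\right) 7 t = 7 t \left(-16 + t\right)$)
$\frac{1}{\frac{1}{f{\left(55 \right)} + 9124} + 488} = \frac{1}{\frac{1}{7 \cdot 55 \left(-16 + 55\right) + 9124} + 488} = \frac{1}{\frac{1}{7 \cdot 55 \cdot 39 + 9124} + 488} = \frac{1}{\frac{1}{15015 + 9124} + 488} = \frac{1}{\frac{1}{24139} + 488} = \frac{1}{\frac{11779833}{24139}} = \frac{24139}{11779833}$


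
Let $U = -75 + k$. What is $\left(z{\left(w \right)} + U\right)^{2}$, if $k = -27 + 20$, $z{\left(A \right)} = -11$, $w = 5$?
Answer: $8649$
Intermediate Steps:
$k = -7$
$U = -82$ ($U = -75 - 7 = -82$)
$\left(z{\left(w \right)} + U\right)^{2} = \left(-11 - 82\right)^{2} = \left(-93\right)^{2} = 8649$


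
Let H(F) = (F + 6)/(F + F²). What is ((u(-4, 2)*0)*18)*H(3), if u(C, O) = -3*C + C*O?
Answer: 0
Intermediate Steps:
H(F) = (6 + F)/(F + F²)
((u(-4, 2)*0)*18)*H(3) = ((-4*(-3 + 2)*0)*18)*((6 + 3)/(3*(1 + 3))) = ((-4*(-1)*0)*18)*((⅓)*9/4) = ((4*0)*18)*((⅓)*(¼)*9) = (0*18)*(¾) = 0*(¾) = 0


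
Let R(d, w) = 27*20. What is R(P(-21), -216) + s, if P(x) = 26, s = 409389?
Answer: 409929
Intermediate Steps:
R(d, w) = 540
R(P(-21), -216) + s = 540 + 409389 = 409929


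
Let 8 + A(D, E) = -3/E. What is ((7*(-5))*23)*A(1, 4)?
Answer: 28175/4 ≈ 7043.8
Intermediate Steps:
A(D, E) = -8 - 3/E
((7*(-5))*23)*A(1, 4) = ((7*(-5))*23)*(-8 - 3/4) = (-35*23)*(-8 - 3*¼) = -805*(-8 - ¾) = -805*(-35/4) = 28175/4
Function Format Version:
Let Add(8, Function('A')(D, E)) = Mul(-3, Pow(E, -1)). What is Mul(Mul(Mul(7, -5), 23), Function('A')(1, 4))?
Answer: Rational(28175, 4) ≈ 7043.8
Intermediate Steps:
Function('A')(D, E) = Add(-8, Mul(-3, Pow(E, -1)))
Mul(Mul(Mul(7, -5), 23), Function('A')(1, 4)) = Mul(Mul(Mul(7, -5), 23), Add(-8, Mul(-3, Pow(4, -1)))) = Mul(Mul(-35, 23), Add(-8, Mul(-3, Rational(1, 4)))) = Mul(-805, Add(-8, Rational(-3, 4))) = Mul(-805, Rational(-35, 4)) = Rational(28175, 4)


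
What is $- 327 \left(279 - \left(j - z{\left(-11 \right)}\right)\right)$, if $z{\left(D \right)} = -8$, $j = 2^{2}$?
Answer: $-87309$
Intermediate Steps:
$j = 4$
$- 327 \left(279 - \left(j - z{\left(-11 \right)}\right)\right) = - 327 \left(279 - 12\right) = \left(-327\right) 267 = -87309$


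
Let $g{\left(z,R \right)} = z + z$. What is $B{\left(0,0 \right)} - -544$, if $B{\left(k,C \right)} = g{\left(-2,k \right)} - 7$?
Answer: $533$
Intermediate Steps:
$g{\left(z,R \right)} = 2 z$
$B{\left(k,C \right)} = -11$ ($B{\left(k,C \right)} = 2 \left(-2\right) - 7 = -4 - 7 = -11$)
$B{\left(0,0 \right)} - -544 = -11 - -544 = -11 + 544 = 533$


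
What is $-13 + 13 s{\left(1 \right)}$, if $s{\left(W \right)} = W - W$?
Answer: $-13$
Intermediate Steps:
$s{\left(W \right)} = 0$
$-13 + 13 s{\left(1 \right)} = -13 + 13 \cdot 0 = -13 + 0 = -13$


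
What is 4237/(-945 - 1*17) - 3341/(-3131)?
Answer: -10052005/3012022 ≈ -3.3373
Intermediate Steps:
4237/(-945 - 1*17) - 3341/(-3131) = 4237/(-945 - 17) - 3341*(-1/3131) = 4237/(-962) + 3341/3131 = 4237*(-1/962) + 3341/3131 = -4237/962 + 3341/3131 = -10052005/3012022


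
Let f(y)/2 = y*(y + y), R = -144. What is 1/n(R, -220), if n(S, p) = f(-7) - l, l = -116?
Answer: 1/312 ≈ 0.0032051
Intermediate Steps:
f(y) = 4*y**2 (f(y) = 2*(y*(y + y)) = 2*(y*(2*y)) = 2*(2*y**2) = 4*y**2)
n(S, p) = 312 (n(S, p) = 4*(-7)**2 - 1*(-116) = 4*49 + 116 = 196 + 116 = 312)
1/n(R, -220) = 1/312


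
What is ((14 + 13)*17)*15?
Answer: 6885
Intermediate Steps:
((14 + 13)*17)*15 = (27*17)*15 = 459*15 = 6885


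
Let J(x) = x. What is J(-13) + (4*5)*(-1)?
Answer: -33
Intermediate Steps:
J(-13) + (4*5)*(-1) = -13 + (4*5)*(-1) = -13 + 20*(-1) = -13 - 20 = -33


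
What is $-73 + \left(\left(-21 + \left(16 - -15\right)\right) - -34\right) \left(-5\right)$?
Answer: $-293$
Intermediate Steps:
$-73 + \left(\left(-21 + \left(16 - -15\right)\right) - -34\right) \left(-5\right) = -73 + \left(\left(-21 + \left(16 + 15\right)\right) + 34\right) \left(-5\right) = -73 + \left(\left(-21 + 31\right) + 34\right) \left(-5\right) = -73 + \left(10 + 34\right) \left(-5\right) = -73 + 44 \left(-5\right) = -73 - 220 = -293$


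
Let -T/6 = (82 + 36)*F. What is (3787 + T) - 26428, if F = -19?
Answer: -9189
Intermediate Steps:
T = 13452 (T = -6*(82 + 36)*(-19) = -708*(-19) = -6*(-2242) = 13452)
(3787 + T) - 26428 = (3787 + 13452) - 26428 = 17239 - 26428 = -9189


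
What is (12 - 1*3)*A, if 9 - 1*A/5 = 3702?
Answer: -166185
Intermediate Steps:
A = -18465 (A = 45 - 5*3702 = 45 - 18510 = -18465)
(12 - 1*3)*A = (12 - 1*3)*(-18465) = (12 - 3)*(-18465) = 9*(-18465) = -166185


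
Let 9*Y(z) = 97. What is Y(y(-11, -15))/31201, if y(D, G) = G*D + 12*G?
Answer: 97/280809 ≈ 0.00034543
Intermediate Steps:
y(D, G) = 12*G + D*G (y(D, G) = D*G + 12*G = 12*G + D*G)
Y(z) = 97/9 (Y(z) = (1/9)*97 = 97/9)
Y(y(-11, -15))/31201 = (97/9)/31201 = (97/9)*(1/31201) = 97/280809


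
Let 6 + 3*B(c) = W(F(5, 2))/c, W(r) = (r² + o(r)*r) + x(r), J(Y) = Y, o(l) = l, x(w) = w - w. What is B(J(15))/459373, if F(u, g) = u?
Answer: -8/4134357 ≈ -1.9350e-6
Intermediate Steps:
x(w) = 0
W(r) = 2*r² (W(r) = (r² + r*r) + 0 = (r² + r²) + 0 = 2*r² + 0 = 2*r²)
B(c) = -2 + 50/(3*c) (B(c) = -2 + ((2*5²)/c)/3 = -2 + ((2*25)/c)/3 = -2 + (50/c)/3 = -2 + 50/(3*c))
B(J(15))/459373 = (-2 + (50/3)/15)/459373 = (-2 + (50/3)*(1/15))*(1/459373) = (-2 + 10/9)*(1/459373) = -8/9*1/459373 = -8/4134357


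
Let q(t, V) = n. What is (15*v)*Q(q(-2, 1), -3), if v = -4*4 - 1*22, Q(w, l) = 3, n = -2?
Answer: -1710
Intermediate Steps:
q(t, V) = -2
v = -38 (v = -16 - 22 = -38)
(15*v)*Q(q(-2, 1), -3) = (15*(-38))*3 = -570*3 = -1710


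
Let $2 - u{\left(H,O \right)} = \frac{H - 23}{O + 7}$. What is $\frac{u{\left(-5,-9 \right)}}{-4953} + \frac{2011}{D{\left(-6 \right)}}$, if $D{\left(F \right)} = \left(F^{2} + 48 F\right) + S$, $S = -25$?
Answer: $- \frac{3319053}{457327} \approx -7.2575$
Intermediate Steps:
$D{\left(F \right)} = -25 + F^{2} + 48 F$ ($D{\left(F \right)} = \left(F^{2} + 48 F\right) - 25 = -25 + F^{2} + 48 F$)
$u{\left(H,O \right)} = 2 - \frac{-23 + H}{7 + O}$ ($u{\left(H,O \right)} = 2 - \frac{H - 23}{O + 7} = 2 - \frac{-23 + H}{7 + O}$)
$\frac{u{\left(-5,-9 \right)}}{-4953} + \frac{2011}{D{\left(-6 \right)}} = \frac{\frac{1}{7 - 9} \left(37 - -5 + 2 \left(-9\right)\right)}{-4953} + \frac{2011}{-25 + \left(-6\right)^{2} + 48 \left(-6\right)} = \frac{37 + 5 - 18}{-2} \left(- \frac{1}{4953}\right) + \frac{2011}{-25 + 36 - 288} = \left(- \frac{1}{2}\right) 24 \left(- \frac{1}{4953}\right) + \frac{2011}{-277} = \left(-12\right) \left(- \frac{1}{4953}\right) + 2011 \left(- \frac{1}{277}\right) = \frac{4}{1651} - \frac{2011}{277} = - \frac{3319053}{457327}$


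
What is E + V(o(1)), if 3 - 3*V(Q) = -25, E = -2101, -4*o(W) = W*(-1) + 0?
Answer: -6275/3 ≈ -2091.7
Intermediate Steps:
o(W) = W/4 (o(W) = -(W*(-1) + 0)/4 = -(-W + 0)/4 = -(-1)*W/4 = W/4)
V(Q) = 28/3 (V(Q) = 1 - 1/3*(-25) = 1 + 25/3 = 28/3)
E + V(o(1)) = -2101 + 28/3 = -6275/3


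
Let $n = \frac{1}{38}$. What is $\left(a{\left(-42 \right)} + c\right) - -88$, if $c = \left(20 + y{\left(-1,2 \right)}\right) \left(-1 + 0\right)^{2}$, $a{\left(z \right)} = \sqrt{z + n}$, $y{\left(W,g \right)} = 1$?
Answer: $109 + \frac{i \sqrt{60610}}{38} \approx 109.0 + 6.4787 i$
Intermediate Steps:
$n = \frac{1}{38} \approx 0.026316$
$a{\left(z \right)} = \sqrt{\frac{1}{38} + z}$ ($a{\left(z \right)} = \sqrt{z + \frac{1}{38}} = \sqrt{\frac{1}{38} + z}$)
$c = 21$ ($c = \left(20 + 1\right) \left(-1 + 0\right)^{2} = 21 \left(-1\right)^{2} = 21 \cdot 1 = 21$)
$\left(a{\left(-42 \right)} + c\right) - -88 = \left(\frac{\sqrt{38 + 1444 \left(-42\right)}}{38} + 21\right) - -88 = \left(\frac{\sqrt{38 - 60648}}{38} + 21\right) + 88 = \left(\frac{\sqrt{-60610}}{38} + 21\right) + 88 = \left(\frac{i \sqrt{60610}}{38} + 21\right) + 88 = \left(21 + \frac{i \sqrt{60610}}{38}\right) + 88 = 109 + \frac{i \sqrt{60610}}{38}$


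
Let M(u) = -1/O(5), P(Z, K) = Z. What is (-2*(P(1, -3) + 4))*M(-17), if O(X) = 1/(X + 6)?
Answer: 110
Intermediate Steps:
O(X) = 1/(6 + X)
M(u) = -11 (M(u) = -1/(1/(6 + 5)) = -1/(1/11) = -1/1/11 = -1*11 = -11)
(-2*(P(1, -3) + 4))*M(-17) = -2*(1 + 4)*(-11) = -2*5*(-11) = -10*(-11) = 110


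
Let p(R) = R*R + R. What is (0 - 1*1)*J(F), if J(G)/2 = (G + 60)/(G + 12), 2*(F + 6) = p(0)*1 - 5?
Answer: -206/7 ≈ -29.429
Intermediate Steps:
p(R) = R + R² (p(R) = R² + R = R + R²)
F = -17/2 (F = -6 + ((0*(1 + 0))*1 - 5)/2 = -6 + ((0*1)*1 - 5)/2 = -6 + (0*1 - 5)/2 = -6 + (0 - 5)/2 = -6 + (½)*(-5) = -6 - 5/2 = -17/2 ≈ -8.5000)
J(G) = 2*(60 + G)/(12 + G) (J(G) = 2*((G + 60)/(G + 12)) = 2*((60 + G)/(12 + G)) = 2*(60 + G)/(12 + G))
(0 - 1*1)*J(F) = (0 - 1*1)*(2*(60 - 17/2)/(12 - 17/2)) = (0 - 1)*(2*(103/2)/(7/2)) = -2*2*103/(7*2) = -1*206/7 = -206/7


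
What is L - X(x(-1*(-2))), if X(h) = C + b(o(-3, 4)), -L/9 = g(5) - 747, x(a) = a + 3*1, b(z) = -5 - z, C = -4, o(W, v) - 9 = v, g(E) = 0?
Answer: 6745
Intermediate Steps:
o(W, v) = 9 + v
x(a) = 3 + a (x(a) = a + 3 = 3 + a)
L = 6723 (L = -9*(0 - 747) = -9*(-747) = 6723)
X(h) = -22 (X(h) = -4 + (-5 - (9 + 4)) = -4 + (-5 - 1*13) = -4 + (-5 - 13) = -4 - 18 = -22)
L - X(x(-1*(-2))) = 6723 - 1*(-22) = 6723 + 22 = 6745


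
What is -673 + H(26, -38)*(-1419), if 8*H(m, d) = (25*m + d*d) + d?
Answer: -365356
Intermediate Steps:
H(m, d) = d/8 + d²/8 + 25*m/8 (H(m, d) = ((25*m + d*d) + d)/8 = ((25*m + d²) + d)/8 = ((d² + 25*m) + d)/8 = (d + d² + 25*m)/8 = d/8 + d²/8 + 25*m/8)
-673 + H(26, -38)*(-1419) = -673 + ((⅛)*(-38) + (⅛)*(-38)² + (25/8)*26)*(-1419) = -673 + (-19/4 + (⅛)*1444 + 325/4)*(-1419) = -673 + (-19/4 + 361/2 + 325/4)*(-1419) = -673 + 257*(-1419) = -673 - 364683 = -365356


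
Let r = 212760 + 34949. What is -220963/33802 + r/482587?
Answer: -14037258809/2330343682 ≈ -6.0237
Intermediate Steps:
r = 247709
-220963/33802 + r/482587 = -220963/33802 + 247709/482587 = -220963*1/33802 + 247709*(1/482587) = -220963/33802 + 35387/68941 = -14037258809/2330343682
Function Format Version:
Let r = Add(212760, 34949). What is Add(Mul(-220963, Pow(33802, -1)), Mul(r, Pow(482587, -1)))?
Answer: Rational(-14037258809, 2330343682) ≈ -6.0237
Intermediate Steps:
r = 247709
Add(Mul(-220963, Pow(33802, -1)), Mul(r, Pow(482587, -1))) = Add(Mul(-220963, Pow(33802, -1)), Mul(247709, Pow(482587, -1))) = Add(Mul(-220963, Rational(1, 33802)), Mul(247709, Rational(1, 482587))) = Add(Rational(-220963, 33802), Rational(35387, 68941)) = Rational(-14037258809, 2330343682)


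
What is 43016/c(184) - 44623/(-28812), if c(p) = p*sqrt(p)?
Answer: 44623/28812 + 5377*sqrt(46)/2116 ≈ 18.783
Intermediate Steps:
c(p) = p**(3/2)
43016/c(184) - 44623/(-28812) = 43016/(184**(3/2)) - 44623/(-28812) = 43016/((368*sqrt(46))) - 44623*(-1/28812) = 43016*(sqrt(46)/16928) + 44623/28812 = 5377*sqrt(46)/2116 + 44623/28812 = 44623/28812 + 5377*sqrt(46)/2116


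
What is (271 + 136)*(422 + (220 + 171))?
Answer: 330891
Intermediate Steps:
(271 + 136)*(422 + (220 + 171)) = 407*(422 + 391) = 407*813 = 330891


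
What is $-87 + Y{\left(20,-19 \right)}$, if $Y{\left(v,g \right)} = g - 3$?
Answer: $-109$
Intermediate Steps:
$Y{\left(v,g \right)} = -3 + g$
$-87 + Y{\left(20,-19 \right)} = -87 - 22 = -109$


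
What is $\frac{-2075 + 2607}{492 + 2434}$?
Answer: $\frac{2}{11} \approx 0.18182$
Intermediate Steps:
$\frac{-2075 + 2607}{492 + 2434} = \frac{532}{2926} = 532 \cdot \frac{1}{2926} = \frac{2}{11}$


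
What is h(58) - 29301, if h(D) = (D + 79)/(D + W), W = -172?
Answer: -3340451/114 ≈ -29302.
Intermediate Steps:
h(D) = (79 + D)/(-172 + D) (h(D) = (D + 79)/(D - 172) = (79 + D)/(-172 + D))
h(58) - 29301 = (79 + 58)/(-172 + 58) - 29301 = 137/(-114) - 29301 = -1/114*137 - 29301 = -137/114 - 29301 = -3340451/114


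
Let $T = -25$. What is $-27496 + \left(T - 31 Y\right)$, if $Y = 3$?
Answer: $-27614$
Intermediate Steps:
$-27496 + \left(T - 31 Y\right) = -27496 - 118 = -27614$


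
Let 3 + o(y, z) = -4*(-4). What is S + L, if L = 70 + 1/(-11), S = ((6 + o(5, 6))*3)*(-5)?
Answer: -2366/11 ≈ -215.09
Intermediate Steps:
o(y, z) = 13 (o(y, z) = -3 - 4*(-4) = -3 + 16 = 13)
S = -285 (S = ((6 + 13)*3)*(-5) = (19*3)*(-5) = 57*(-5) = -285)
L = 769/11 (L = 70 - 1/11 = 769/11 ≈ 69.909)
S + L = -285 + 769/11 = -2366/11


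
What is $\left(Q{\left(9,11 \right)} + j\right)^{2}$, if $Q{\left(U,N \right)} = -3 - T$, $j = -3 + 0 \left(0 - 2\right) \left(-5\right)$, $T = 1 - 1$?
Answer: $36$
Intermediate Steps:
$T = 0$ ($T = 1 - 1 = 0$)
$j = -3$ ($j = -3 + 0 \left(-2\right) \left(-5\right) = -3 + 0 \left(-5\right) = -3 + 0 = -3$)
$Q{\left(U,N \right)} = -3$ ($Q{\left(U,N \right)} = -3 - 0 = -3 + 0 = -3$)
$\left(Q{\left(9,11 \right)} + j\right)^{2} = \left(-3 - 3\right)^{2} = \left(-6\right)^{2} = 36$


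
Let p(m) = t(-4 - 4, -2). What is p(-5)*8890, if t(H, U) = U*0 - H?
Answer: 71120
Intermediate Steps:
t(H, U) = -H (t(H, U) = 0 - H = -H)
p(m) = 8 (p(m) = -(-4 - 4) = -1*(-8) = 8)
p(-5)*8890 = 8*8890 = 71120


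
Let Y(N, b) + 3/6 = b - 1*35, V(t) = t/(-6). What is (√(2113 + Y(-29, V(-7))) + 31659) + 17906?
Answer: 49565 + 2*√4677/3 ≈ 49611.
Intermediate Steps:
V(t) = -t/6 (V(t) = t*(-⅙) = -t/6)
Y(N, b) = -71/2 + b (Y(N, b) = -½ + (b - 1*35) = -½ + (b - 35) = -½ + (-35 + b) = -71/2 + b)
(√(2113 + Y(-29, V(-7))) + 31659) + 17906 = (√(2113 + (-71/2 - ⅙*(-7))) + 31659) + 17906 = (√(2113 + (-71/2 + 7/6)) + 31659) + 17906 = (√(2113 - 103/3) + 31659) + 17906 = (√(6236/3) + 31659) + 17906 = (2*√4677/3 + 31659) + 17906 = (31659 + 2*√4677/3) + 17906 = 49565 + 2*√4677/3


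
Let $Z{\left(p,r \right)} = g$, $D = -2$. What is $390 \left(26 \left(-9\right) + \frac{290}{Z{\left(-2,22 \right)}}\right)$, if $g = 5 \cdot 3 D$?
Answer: $-95030$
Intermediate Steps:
$g = -30$ ($g = 5 \cdot 3 \left(-2\right) = 15 \left(-2\right) = -30$)
$Z{\left(p,r \right)} = -30$
$390 \left(26 \left(-9\right) + \frac{290}{Z{\left(-2,22 \right)}}\right) = 390 \left(26 \left(-9\right) + \frac{290}{-30}\right) = 390 \left(-234 + 290 \left(- \frac{1}{30}\right)\right) = 390 \left(-234 - \frac{29}{3}\right) = 390 \left(- \frac{731}{3}\right) = -95030$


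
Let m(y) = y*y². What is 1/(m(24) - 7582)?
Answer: 1/6242 ≈ 0.00016021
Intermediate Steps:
m(y) = y³
1/(m(24) - 7582) = 1/(24³ - 7582) = 1/(13824 - 7582) = 1/6242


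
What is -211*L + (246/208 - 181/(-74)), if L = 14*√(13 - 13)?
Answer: 13963/3848 ≈ 3.6286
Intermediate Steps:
L = 0 (L = 14*√0 = 14*0 = 0)
-211*L + (246/208 - 181/(-74)) = -211*0 + (246/208 - 181/(-74)) = 0 + (246*(1/208) - 181*(-1/74)) = 0 + (123/104 + 181/74) = 0 + 13963/3848 = 13963/3848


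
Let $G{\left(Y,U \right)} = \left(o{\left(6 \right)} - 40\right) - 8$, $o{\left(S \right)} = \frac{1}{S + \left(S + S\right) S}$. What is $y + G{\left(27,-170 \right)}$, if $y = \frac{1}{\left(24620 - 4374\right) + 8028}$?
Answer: $- \frac{26457376}{551343} \approx -47.987$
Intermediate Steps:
$o{\left(S \right)} = \frac{1}{S + 2 S^{2}}$ ($o{\left(S \right)} = \frac{1}{S + 2 S S} = \frac{1}{S + 2 S^{2}}$)
$G{\left(Y,U \right)} = - \frac{3743}{78}$ ($G{\left(Y,U \right)} = \left(\frac{1}{6 \left(1 + 2 \cdot 6\right)} - 40\right) - 8 = \left(\frac{1}{6 \left(1 + 12\right)} - 40\right) - 8 = \left(\frac{1}{6 \cdot 13} - 40\right) - 8 = \left(\frac{1}{6} \cdot \frac{1}{13} - 40\right) - 8 = \left(\frac{1}{78} - 40\right) - 8 = - \frac{3119}{78} - 8 = - \frac{3743}{78}$)
$y = \frac{1}{28274}$ ($y = \frac{1}{20246 + 8028} = \frac{1}{28274} \approx 3.5368 \cdot 10^{-5}$)
$y + G{\left(27,-170 \right)} = \frac{1}{28274} - \frac{3743}{78} = - \frac{26457376}{551343}$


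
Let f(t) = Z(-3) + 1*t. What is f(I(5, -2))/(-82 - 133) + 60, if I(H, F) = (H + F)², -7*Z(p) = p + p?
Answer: 90231/1505 ≈ 59.954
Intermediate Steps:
Z(p) = -2*p/7 (Z(p) = -(p + p)/7 = -2*p/7)
I(H, F) = (F + H)²
f(t) = 6/7 + t (f(t) = -2/7*(-3) + 1*t = 6/7 + t)
f(I(5, -2))/(-82 - 133) + 60 = (6/7 + (-2 + 5)²)/(-82 - 133) + 60 = (6/7 + 3²)/(-215) + 60 = (6/7 + 9)*(-1/215) + 60 = (69/7)*(-1/215) + 60 = -69/1505 + 60 = 90231/1505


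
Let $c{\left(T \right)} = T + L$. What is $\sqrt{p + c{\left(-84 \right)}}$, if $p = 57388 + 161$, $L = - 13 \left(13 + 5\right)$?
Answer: $3 \sqrt{6359} \approx 239.23$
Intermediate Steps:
$L = -234$ ($L = \left(-13\right) 18 = -234$)
$p = 57549$
$c{\left(T \right)} = -234 + T$ ($c{\left(T \right)} = T - 234 = -234 + T$)
$\sqrt{p + c{\left(-84 \right)}} = \sqrt{57549 - 318} = \sqrt{57231} = 3 \sqrt{6359}$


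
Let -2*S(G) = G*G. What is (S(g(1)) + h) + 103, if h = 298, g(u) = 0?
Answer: 401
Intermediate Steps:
S(G) = -G²/2 (S(G) = -G*G/2 = -G²/2)
(S(g(1)) + h) + 103 = (-½*0² + 298) + 103 = (-½*0 + 298) + 103 = (0 + 298) + 103 = 298 + 103 = 401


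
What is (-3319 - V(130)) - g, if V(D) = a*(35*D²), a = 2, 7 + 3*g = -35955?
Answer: -3522995/3 ≈ -1.1743e+6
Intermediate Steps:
g = -35962/3 (g = -7/3 + (⅓)*(-35955) = -7/3 - 11985 = -35962/3 ≈ -11987.)
V(D) = 70*D² (V(D) = 2*(35*D²) = 70*D²)
(-3319 - V(130)) - g = (-3319 - 70*130²) - 1*(-35962/3) = (-3319 - 70*16900) + 35962/3 = (-3319 - 1*1183000) + 35962/3 = (-3319 - 1183000) + 35962/3 = -1186319 + 35962/3 = -3522995/3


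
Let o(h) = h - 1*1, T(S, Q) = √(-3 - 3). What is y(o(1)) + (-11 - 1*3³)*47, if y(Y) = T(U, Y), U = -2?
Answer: -1786 + I*√6 ≈ -1786.0 + 2.4495*I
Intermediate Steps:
T(S, Q) = I*√6 (T(S, Q) = √(-6) = I*√6)
o(h) = -1 + h (o(h) = h - 1 = -1 + h)
y(Y) = I*√6
y(o(1)) + (-11 - 1*3³)*47 = I*√6 + (-11 - 1*3³)*47 = I*√6 + (-11 - 1*27)*47 = I*√6 + (-11 - 27)*47 = I*√6 - 38*47 = I*√6 - 1786 = -1786 + I*√6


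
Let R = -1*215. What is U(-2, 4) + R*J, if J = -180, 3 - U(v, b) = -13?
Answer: 38716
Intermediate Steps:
U(v, b) = 16 (U(v, b) = 3 - 1*(-13) = 3 + 13 = 16)
R = -215
U(-2, 4) + R*J = 16 - 215*(-180) = 16 + 38700 = 38716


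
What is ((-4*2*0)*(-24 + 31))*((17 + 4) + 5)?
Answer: 0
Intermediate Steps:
((-4*2*0)*(-24 + 31))*((17 + 4) + 5) = (-8*0*7)*(21 + 5) = (0*7)*26 = 0*26 = 0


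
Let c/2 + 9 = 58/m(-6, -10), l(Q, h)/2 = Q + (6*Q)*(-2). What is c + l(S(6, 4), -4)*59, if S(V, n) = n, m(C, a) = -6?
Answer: -15688/3 ≈ -5229.3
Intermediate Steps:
l(Q, h) = -22*Q (l(Q, h) = 2*(Q + (6*Q)*(-2)) = 2*(Q - 12*Q) = 2*(-11*Q) = -22*Q)
c = -112/3 (c = -18 + 2*(58/(-6)) = -18 + 2*(58*(-1/6)) = -18 + 2*(-29/3) = -18 - 58/3 = -112/3 ≈ -37.333)
c + l(S(6, 4), -4)*59 = -112/3 - 22*4*59 = -112/3 - 88*59 = -112/3 - 5192 = -15688/3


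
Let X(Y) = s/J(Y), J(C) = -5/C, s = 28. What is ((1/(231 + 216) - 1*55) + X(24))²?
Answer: 179186276416/4995225 ≈ 35872.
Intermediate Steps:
X(Y) = -28*Y/5 (X(Y) = 28/((-5/Y)) = 28*(-Y/5) = -28*Y/5)
((1/(231 + 216) - 1*55) + X(24))² = ((1/(231 + 216) - 1*55) - 28/5*24)² = ((1/447 - 55) - 672/5)² = (-24584/447 - 672/5)² = (-423304/2235)² = 179186276416/4995225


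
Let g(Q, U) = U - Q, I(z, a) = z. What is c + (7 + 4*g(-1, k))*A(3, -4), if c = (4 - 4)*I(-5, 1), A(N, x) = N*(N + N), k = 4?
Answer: 486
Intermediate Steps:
A(N, x) = 2*N² (A(N, x) = N*(2*N) = 2*N²)
c = 0 (c = (4 - 4)*(-5) = 0*(-5) = 0)
c + (7 + 4*g(-1, k))*A(3, -4) = 0 + (7 + 4*(4 - 1*(-1)))*(2*3²) = 0 + (7 + 4*(4 + 1))*(2*9) = 0 + (7 + 4*5)*18 = 0 + (7 + 20)*18 = 0 + 27*18 = 0 + 486 = 486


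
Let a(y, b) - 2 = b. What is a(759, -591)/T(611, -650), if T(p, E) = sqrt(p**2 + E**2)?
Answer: -589*sqrt(4709)/61217 ≈ -0.66025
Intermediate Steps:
a(y, b) = 2 + b
T(p, E) = sqrt(E**2 + p**2)
a(759, -591)/T(611, -650) = (2 - 591)/(sqrt((-650)**2 + 611**2)) = -589/sqrt(422500 + 373321) = -589*sqrt(4709)/61217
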